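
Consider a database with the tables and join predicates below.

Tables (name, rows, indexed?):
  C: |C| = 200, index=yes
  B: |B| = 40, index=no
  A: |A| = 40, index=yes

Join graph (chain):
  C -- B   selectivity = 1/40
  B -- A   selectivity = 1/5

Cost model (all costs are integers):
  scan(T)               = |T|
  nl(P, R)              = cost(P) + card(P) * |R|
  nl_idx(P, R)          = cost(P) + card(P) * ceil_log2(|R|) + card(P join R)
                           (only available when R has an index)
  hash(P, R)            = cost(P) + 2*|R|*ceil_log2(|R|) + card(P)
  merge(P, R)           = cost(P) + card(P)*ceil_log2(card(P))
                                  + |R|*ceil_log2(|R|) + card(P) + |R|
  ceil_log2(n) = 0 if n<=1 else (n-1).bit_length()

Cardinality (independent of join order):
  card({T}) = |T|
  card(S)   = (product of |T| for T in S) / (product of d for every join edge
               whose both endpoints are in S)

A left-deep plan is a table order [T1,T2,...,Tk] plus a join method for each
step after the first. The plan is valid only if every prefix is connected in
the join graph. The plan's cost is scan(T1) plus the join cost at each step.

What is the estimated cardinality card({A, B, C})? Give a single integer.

Tables in S: A(40), B(40), C(200)
Edges inside S: C-B(d=40), B-A(d=5)
numerator = 40 * 40 * 200 = 320000
denominator = 40 * 5 = 200
card(S) = 320000 / 200 = 1600

1600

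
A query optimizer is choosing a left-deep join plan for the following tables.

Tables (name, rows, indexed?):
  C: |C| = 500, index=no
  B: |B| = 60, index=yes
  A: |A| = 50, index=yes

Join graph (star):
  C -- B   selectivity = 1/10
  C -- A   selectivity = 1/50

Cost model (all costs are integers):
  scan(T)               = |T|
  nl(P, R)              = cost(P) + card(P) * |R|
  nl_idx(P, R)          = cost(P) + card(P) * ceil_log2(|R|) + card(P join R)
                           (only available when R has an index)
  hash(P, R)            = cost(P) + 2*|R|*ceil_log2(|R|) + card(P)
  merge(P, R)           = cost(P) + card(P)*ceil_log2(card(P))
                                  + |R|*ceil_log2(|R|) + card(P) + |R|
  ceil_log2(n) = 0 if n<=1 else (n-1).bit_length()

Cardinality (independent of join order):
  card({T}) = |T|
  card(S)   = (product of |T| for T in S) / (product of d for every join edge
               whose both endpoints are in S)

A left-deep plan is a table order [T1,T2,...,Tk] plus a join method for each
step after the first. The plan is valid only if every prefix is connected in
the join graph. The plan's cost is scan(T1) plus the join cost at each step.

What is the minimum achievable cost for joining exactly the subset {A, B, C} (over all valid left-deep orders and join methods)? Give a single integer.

Selinger DP over subsets of {A,B,C}:
  {C}: scan cost=500, card=500
  {B}: scan cost=60, card=60
  {A}: scan cost=50, card=50
  {BC}: card=3000; try (B,hash)→1720, (C,merge)→5480, (B,merge)→5920, (B,nl_idx)→6500, (C,hash)→9120, (C,nl)→30060 …(+1); best=1720 via (B,hash)
  {AC}: card=500; try (A,hash)→1600, (A,nl_idx)→4000, (C,merge)→5400, (A,merge)→5850, (C,hash)→9100, (C,nl)→25050 …(+1); best=1600 via (A,hash)
  {ABC}: card=3000; try (B,hash)→2820, (A,hash)→5320, (B,merge)→7020, (B,nl_idx)→7600, (A,nl_idx)→22720, (B,nl)→31600 …(+2); best=2820 via (B,hash)

2820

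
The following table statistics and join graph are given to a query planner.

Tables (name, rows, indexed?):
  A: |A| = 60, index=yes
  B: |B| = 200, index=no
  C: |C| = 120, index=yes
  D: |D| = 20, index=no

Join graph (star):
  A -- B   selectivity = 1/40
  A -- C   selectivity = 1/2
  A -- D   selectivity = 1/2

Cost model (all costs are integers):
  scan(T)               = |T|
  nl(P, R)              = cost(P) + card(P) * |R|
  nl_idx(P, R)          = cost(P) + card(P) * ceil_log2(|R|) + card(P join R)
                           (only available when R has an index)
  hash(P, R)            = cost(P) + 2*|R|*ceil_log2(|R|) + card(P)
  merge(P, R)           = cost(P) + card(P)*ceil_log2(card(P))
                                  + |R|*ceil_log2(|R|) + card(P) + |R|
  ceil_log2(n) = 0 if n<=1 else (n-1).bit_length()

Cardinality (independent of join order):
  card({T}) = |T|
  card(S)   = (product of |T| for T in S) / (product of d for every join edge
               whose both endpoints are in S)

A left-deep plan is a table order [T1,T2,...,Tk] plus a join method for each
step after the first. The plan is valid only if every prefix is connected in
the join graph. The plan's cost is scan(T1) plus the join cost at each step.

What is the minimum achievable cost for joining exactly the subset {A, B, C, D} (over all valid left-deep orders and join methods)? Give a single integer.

Selinger DP over subsets of {A,B,C,D}:
  {A}: scan cost=60, card=60
  {B}: scan cost=200, card=200
  {C}: scan cost=120, card=120
  {D}: scan cost=20, card=20
  {AB}: card=300; try (A,hash)→1120, (A,nl_idx)→1700, (B,merge)→2280, (A,merge)→2420, (B,hash)→3320, (B,nl)→12060 …(+1); best=1120 via (A,hash)
  {AC}: card=3600; try (A,hash)→960, (C,merge)→1440, (A,merge)→1500, (C,hash)→1800, (C,nl_idx)→4080, (A,nl_idx)→4440 …(+2); best=960 via (A,hash)
  {AD}: card=600; try (D,hash)→320, (A,merge)→560, (D,merge)→600, (A,nl_idx)→740, (A,hash)→760, (A,nl)→1220 …(+1); best=320 via (D,hash)
  {ABC}: card=18000; try (C,hash)→3100, (C,merge)→5080, (B,hash)→7760, (C,nl_idx)→21220, (C,nl)→37120, (B,merge)→49560 …(+1); best=3100 via (C,hash)
  {ABD}: card=3000; try (D,hash)→1620, (B,hash)→4120, (D,merge)→4240, (D,nl)→7120, (B,merge)→8720, (B,nl)→120320; best=1620 via (D,hash)
  {ACD}: card=36000; try (C,hash)→2600, (D,hash)→4760, (C,merge)→7880, (C,nl_idx)→40520, (D,merge)→47880, (C,nl)→72320 …(+1); best=2600 via (C,hash)
  {ABCD}: card=180000; try (C,hash)→6300, (D,hash)→21300, (C,merge)→41580, (B,hash)→41800, (C,nl_idx)→202620, (D,merge)→291220 …(+4); best=6300 via (C,hash)

6300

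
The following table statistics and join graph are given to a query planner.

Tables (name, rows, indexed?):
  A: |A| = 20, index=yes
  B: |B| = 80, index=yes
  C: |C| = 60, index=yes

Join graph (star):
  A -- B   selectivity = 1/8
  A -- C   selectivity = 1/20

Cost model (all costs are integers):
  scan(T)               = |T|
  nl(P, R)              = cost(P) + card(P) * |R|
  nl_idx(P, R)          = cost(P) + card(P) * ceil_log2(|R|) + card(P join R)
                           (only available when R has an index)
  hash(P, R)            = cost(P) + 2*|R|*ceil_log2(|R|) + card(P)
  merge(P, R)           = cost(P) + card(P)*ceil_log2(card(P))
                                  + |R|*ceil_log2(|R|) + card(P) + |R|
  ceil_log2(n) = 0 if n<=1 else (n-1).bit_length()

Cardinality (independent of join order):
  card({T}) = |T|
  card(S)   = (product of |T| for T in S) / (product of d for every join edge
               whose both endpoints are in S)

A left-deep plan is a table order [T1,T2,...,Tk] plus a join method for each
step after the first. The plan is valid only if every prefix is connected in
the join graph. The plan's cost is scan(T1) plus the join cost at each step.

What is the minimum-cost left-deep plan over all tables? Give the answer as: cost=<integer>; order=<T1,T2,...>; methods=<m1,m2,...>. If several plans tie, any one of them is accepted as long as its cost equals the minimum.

cost=1220; order=A,C,B; methods=nl_idx,nl_idx

Selinger DP (subsets sized 1..n):
  {A}: scan cost=20, card=20
  {B}: scan cost=80, card=80
  {C}: scan cost=60, card=60
  {AB}: card=200; try (B,nl_idx)→360, (A,hash)→360, (A,nl_idx)→680, (B,merge)→780, (A,merge)→840, (B,hash)→1160 …(+2); best=360 via (B,nl_idx)
  {AC}: card=60; try (C,nl_idx)→200, (A,hash)→320, (A,nl_idx)→420, (C,merge)→560, (A,merge)→600, (C,hash)→760 …(+2); best=200 via (C,nl_idx)
  {ABC}: card=600; try (B,nl_idx)→1220, (B,merge)→1260, (C,hash)→1280, (B,hash)→1380, (C,nl_idx)→2160, (C,merge)→2580 …(+2); best=1220 via (B,nl_idx)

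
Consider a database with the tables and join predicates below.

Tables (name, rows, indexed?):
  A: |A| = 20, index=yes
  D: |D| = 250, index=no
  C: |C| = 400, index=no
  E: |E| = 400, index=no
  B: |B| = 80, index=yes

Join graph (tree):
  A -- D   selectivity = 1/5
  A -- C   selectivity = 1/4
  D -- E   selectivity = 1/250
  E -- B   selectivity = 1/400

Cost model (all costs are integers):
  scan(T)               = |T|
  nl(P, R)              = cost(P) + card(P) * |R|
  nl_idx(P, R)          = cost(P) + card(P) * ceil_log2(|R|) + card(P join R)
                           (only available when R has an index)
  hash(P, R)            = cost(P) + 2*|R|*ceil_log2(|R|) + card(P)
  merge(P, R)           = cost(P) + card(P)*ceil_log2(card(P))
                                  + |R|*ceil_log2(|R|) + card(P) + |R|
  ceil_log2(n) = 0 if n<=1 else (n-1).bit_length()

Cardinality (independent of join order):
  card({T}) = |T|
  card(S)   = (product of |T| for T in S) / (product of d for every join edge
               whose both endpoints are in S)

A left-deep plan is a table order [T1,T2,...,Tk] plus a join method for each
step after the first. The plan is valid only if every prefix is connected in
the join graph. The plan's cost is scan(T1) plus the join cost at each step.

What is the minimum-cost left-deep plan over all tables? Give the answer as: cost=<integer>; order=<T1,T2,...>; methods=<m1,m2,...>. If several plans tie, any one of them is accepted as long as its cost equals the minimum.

cost=12290; order=E,B,D,A,C; methods=hash,merge,hash,merge

Selinger DP (subsets sized 1..n):
  {A}: scan cost=20, card=20
  {D}: scan cost=250, card=250
  {C}: scan cost=400, card=400
  {E}: scan cost=400, card=400
  {B}: scan cost=80, card=80
  {AD}: card=1000; try (A,hash)→700, (D,merge)→2390, (A,nl_idx)→2500, (A,merge)→2620, (D,hash)→4040, (D,nl)→5020 …(+1); best=700 via (A,hash)
  {AC}: card=2000; try (A,hash)→1000, (C,merge)→4140, (A,nl_idx)→4400, (A,merge)→4520, (C,hash)→7240, (C,nl)→8020 …(+1); best=1000 via (A,hash)
  {DE}: card=400; try (D,hash)→4800, (E,merge)→6500, (D,merge)→6650, (E,hash)→7700, (E,nl)→100250, (D,nl)→100400; best=4800 via (D,hash)
  {BE}: card=80; try (B,hash)→1920, (B,nl_idx)→3280, (E,merge)→4720, (B,merge)→5040, (E,hash)→7360, (E,nl)→32080 …(+1); best=1920 via (B,hash)
  {ACD}: card=100000; try (D,hash)→7000, (C,hash)→8900, (C,merge)→15700, (D,merge)→27250, (C,nl)→400700, (D,nl)→501000; best=7000 via (D,hash)
  {ADE}: card=1600; try (A,hash)→5400, (A,nl_idx)→8400, (E,hash)→8900, (A,merge)→8920, (A,nl)→12800, (E,merge)→15700 …(+1); best=5400 via (A,hash)
  {BDE}: card=80; try (D,merge)→4810, (D,hash)→6000, (B,hash)→6320, (B,nl_idx)→7680, (B,merge)→9440, (D,nl)→21920 …(+1); best=4810 via (D,merge)
  {ACDE}: card=160000; try (C,hash)→14200, (C,merge)→28600, (E,hash)→114200, (C,nl)→645400, (E,merge)→1811000, (E,nl)→40007000; best=14200 via (C,hash)
  {ABDE}: card=320; try (A,hash)→5090, (A,nl_idx)→5530, (A,merge)→5570, (A,nl)→6410, (B,hash)→8120, (B,nl_idx)→16920 …(+2); best=5090 via (A,hash)
  {ABCDE}: card=32000; try (C,merge)→12290, (C,hash)→12610, (C,nl)→133090, (B,hash)→175320, (B,nl_idx)→1166200, (B,merge)→3054840 …(+1); best=12290 via (C,merge)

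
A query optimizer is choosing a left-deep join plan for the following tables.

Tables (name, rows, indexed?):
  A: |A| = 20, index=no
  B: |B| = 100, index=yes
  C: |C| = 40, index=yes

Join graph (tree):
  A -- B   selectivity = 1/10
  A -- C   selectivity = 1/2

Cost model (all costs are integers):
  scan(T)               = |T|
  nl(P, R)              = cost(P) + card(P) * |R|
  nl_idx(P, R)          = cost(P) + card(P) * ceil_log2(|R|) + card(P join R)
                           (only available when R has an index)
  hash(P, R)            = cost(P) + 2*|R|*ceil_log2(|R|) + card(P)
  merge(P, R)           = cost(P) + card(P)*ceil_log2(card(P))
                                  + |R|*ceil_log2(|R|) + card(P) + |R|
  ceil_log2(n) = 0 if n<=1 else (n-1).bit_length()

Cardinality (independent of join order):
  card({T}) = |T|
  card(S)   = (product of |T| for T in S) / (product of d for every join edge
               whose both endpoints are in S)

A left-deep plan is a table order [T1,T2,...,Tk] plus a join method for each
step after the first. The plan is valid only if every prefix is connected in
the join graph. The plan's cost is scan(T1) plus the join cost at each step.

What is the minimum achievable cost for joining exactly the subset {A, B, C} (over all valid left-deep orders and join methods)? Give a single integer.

Selinger DP over subsets of {A,B,C}:
  {A}: scan cost=20, card=20
  {B}: scan cost=100, card=100
  {C}: scan cost=40, card=40
  {AB}: card=200; try (B,nl_idx)→360, (A,hash)→400, (B,merge)→940, (A,merge)→1020, (B,hash)→1440, (B,nl)→2020 …(+1); best=360 via (B,nl_idx)
  {AC}: card=400; try (A,hash)→280, (C,merge)→420, (A,merge)→440, (C,hash)→520, (C,nl_idx)→540, (C,nl)→820 …(+1); best=280 via (A,hash)
  {ABC}: card=4000; try (C,hash)→1040, (B,hash)→2080, (C,merge)→2440, (B,merge)→5080, (C,nl_idx)→5560, (B,nl_idx)→7080 …(+2); best=1040 via (C,hash)

1040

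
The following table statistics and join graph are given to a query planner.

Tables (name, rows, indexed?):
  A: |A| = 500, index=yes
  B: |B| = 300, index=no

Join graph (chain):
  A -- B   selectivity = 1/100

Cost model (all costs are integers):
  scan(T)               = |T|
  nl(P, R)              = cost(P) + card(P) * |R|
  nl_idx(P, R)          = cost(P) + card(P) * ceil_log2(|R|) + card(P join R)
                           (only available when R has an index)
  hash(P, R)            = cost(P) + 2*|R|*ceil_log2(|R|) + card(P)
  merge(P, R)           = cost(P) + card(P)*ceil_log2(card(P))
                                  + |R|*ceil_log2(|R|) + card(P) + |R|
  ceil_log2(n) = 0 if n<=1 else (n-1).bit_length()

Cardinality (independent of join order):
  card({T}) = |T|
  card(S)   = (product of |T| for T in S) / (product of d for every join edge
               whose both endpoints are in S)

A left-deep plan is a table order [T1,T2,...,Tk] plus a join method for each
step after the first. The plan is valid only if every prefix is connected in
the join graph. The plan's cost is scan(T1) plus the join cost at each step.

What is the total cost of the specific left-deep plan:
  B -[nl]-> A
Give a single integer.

step 1: scan B: cost=300, card=300
step 2: join A via nl
    card(P join A) = 300*500/(100) = 1500
    cost = 300 + 300*500 = 150300

150300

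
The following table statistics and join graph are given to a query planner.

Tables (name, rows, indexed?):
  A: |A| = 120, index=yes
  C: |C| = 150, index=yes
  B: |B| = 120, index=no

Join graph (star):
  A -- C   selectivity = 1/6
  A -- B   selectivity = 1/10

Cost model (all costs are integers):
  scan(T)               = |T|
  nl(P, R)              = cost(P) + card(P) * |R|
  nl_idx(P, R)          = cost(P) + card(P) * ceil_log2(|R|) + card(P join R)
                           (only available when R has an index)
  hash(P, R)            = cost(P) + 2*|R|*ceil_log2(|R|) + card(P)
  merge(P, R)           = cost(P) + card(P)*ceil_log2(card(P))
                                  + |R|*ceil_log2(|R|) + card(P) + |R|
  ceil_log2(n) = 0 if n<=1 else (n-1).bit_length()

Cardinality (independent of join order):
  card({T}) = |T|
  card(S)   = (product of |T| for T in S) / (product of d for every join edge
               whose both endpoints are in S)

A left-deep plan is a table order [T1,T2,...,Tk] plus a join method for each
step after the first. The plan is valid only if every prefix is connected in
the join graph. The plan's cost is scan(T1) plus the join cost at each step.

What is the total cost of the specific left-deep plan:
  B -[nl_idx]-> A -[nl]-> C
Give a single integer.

step 1: scan B: cost=120, card=120
step 2: join A via nl_idx
    card(P join A) = 120*120/(10) = 1440
    cost = 120 + 120*7 + 1440 = 2400
step 3: join C via nl
    card(P join C) = 1440*150/(6) = 36000
    cost = 2400 + 1440*150 = 218400

218400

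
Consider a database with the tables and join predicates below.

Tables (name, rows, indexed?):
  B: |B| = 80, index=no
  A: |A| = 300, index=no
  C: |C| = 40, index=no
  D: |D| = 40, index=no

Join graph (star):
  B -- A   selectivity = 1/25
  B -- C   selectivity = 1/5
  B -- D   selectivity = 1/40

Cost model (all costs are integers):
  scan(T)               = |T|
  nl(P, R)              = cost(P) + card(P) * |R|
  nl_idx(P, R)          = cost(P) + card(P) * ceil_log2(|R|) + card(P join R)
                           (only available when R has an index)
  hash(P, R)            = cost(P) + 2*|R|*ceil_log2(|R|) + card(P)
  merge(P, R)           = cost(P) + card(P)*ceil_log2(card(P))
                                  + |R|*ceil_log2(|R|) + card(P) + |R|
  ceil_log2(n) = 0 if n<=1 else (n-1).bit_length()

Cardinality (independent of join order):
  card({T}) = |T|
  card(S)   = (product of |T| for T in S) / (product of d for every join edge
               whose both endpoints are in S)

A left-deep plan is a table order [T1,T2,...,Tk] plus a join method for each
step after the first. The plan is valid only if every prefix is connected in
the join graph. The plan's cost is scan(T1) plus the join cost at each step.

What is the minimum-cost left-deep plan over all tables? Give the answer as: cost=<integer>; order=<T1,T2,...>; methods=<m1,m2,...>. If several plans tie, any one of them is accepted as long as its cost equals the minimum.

cost=4600; order=A,B,D,C; methods=hash,hash,hash

Selinger DP (subsets sized 1..n):
  {B}: scan cost=80, card=80
  {A}: scan cost=300, card=300
  {C}: scan cost=40, card=40
  {D}: scan cost=40, card=40
  {AB}: card=960; try (B,hash)→1720, (A,merge)→3720, (B,merge)→3940, (A,hash)→5560, (A,nl)→24080, (B,nl)→24300; best=1720 via (B,hash)
  {BC}: card=640; try (C,hash)→640, (B,merge)→960, (C,merge)→1000, (B,hash)→1200, (B,nl)→3240, (C,nl)→3280; best=640 via (C,hash)
  {BD}: card=80; try (D,hash)→640, (B,merge)→960, (D,merge)→1000, (B,hash)→1200, (B,nl)→3240, (D,nl)→3280; best=640 via (D,hash)
  {ABC}: card=7680; try (C,hash)→3160, (A,hash)→6680, (A,merge)→10680, (C,merge)→12560, (C,nl)→40120, (A,nl)→192640; best=3160 via (C,hash)
  {ABD}: card=960; try (D,hash)→3160, (A,merge)→4280, (A,hash)→6120, (D,merge)→12560, (A,nl)→24640, (D,nl)→40120; best=3160 via (D,hash)
  {BCD}: card=640; try (C,hash)→1200, (C,merge)→1560, (D,hash)→1760, (C,nl)→3840, (D,merge)→7960, (D,nl)→26240; best=1200 via (C,hash)
  {ABCD}: card=7680; try (C,hash)→4600, (A,hash)→7240, (A,merge)→11240, (D,hash)→11320, (C,merge)→14000, (C,nl)→41560 …(+3); best=4600 via (C,hash)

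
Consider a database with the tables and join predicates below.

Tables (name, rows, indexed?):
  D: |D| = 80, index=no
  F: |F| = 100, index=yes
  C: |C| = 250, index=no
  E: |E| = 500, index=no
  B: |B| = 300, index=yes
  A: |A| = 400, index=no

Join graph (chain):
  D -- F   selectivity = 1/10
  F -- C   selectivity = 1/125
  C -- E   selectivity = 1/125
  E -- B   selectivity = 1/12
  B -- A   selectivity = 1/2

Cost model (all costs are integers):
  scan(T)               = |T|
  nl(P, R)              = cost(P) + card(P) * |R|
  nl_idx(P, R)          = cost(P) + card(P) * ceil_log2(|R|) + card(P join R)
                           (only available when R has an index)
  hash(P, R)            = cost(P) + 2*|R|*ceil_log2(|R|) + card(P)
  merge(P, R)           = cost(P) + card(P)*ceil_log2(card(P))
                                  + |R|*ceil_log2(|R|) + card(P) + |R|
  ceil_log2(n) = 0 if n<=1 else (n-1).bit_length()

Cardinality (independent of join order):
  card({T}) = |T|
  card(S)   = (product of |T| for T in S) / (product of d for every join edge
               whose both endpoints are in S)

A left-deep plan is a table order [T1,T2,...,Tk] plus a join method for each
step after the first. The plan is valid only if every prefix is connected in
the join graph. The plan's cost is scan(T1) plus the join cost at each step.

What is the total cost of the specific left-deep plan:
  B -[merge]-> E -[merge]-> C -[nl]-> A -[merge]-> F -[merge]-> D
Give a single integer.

222199490

step 1: scan B: cost=300, card=300
step 2: join E via merge
    card(P join E) = 300*500/(12) = 12500
    cost = 300 + 300*9 + 500*9 + 300 + 500 = 8300
step 3: join C via merge
    card(P join C) = 12500*250/(125) = 25000
    cost = 8300 + 12500*14 + 250*8 + 12500 + 250 = 198050
step 4: join A via nl
    card(P join A) = 25000*400/(2) = 5000000
    cost = 198050 + 25000*400 = 10198050
step 5: join F via merge
    card(P join F) = 5000000*100/(125) = 4000000
    cost = 10198050 + 5000000*23 + 100*7 + 5000000 + 100 = 130198850
step 6: join D via merge
    card(P join D) = 4000000*80/(10) = 32000000
    cost = 130198850 + 4000000*22 + 80*7 + 4000000 + 80 = 222199490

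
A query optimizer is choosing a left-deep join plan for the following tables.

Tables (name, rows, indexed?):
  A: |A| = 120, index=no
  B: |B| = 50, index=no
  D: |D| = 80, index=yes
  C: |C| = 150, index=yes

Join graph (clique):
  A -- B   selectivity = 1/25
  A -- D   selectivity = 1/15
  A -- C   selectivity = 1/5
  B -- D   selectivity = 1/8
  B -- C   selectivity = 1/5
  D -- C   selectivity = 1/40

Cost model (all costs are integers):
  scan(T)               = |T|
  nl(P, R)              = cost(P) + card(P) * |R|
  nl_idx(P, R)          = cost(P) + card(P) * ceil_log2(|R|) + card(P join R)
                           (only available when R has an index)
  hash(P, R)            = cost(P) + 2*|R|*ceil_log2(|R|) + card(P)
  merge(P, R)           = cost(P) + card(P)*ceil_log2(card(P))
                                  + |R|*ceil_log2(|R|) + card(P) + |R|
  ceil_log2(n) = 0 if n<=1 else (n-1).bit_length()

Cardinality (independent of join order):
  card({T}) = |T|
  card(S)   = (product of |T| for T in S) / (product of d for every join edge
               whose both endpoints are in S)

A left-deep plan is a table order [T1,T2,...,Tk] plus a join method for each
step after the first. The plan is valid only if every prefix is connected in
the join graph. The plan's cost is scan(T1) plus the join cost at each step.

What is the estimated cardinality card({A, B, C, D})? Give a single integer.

24

Tables in S: A(120), B(50), C(150), D(80)
Edges inside S: A-B(d=25), A-D(d=15), A-C(d=5), B-D(d=8), B-C(d=5), D-C(d=40)
numerator = 120 * 50 * 150 * 80 = 72000000
denominator = 25 * 15 * 5 * 8 * 5 * 40 = 3000000
card(S) = 72000000 / 3000000 = 24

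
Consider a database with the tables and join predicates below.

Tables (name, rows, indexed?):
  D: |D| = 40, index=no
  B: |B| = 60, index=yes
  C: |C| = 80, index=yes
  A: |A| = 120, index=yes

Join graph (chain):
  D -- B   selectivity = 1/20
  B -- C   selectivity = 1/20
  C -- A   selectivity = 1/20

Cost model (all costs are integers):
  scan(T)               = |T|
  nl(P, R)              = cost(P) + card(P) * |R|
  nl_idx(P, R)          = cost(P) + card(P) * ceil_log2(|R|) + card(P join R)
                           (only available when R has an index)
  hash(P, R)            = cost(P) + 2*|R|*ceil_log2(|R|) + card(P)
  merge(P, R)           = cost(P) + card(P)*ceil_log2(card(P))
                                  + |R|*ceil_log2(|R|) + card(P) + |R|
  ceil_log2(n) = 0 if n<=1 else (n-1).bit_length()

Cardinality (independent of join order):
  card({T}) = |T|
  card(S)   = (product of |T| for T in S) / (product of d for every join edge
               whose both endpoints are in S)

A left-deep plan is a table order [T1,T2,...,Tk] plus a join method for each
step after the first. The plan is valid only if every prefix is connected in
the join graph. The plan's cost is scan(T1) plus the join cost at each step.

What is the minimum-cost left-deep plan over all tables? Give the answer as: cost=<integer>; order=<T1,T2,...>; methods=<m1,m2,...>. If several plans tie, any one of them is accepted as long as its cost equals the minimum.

Selinger DP (subsets sized 1..n):
  {D}: scan cost=40, card=40
  {B}: scan cost=60, card=60
  {C}: scan cost=80, card=80
  {A}: scan cost=120, card=120
  {BD}: card=120; try (B,nl_idx)→400, (D,hash)→600, (B,merge)→740, (D,merge)→760, (B,hash)→800, (B,nl)→2440 …(+1); best=400 via (B,nl_idx)
  {BC}: card=240; try (C,nl_idx)→720, (B,nl_idx)→800, (B,hash)→880, (C,merge)→1120, (B,merge)→1140, (C,hash)→1240 …(+2); best=720 via (C,nl_idx)
  {AC}: card=480; try (A,nl_idx)→1120, (C,hash)→1360, (C,nl_idx)→1440, (A,merge)→1680, (C,merge)→1720, (A,hash)→1840 …(+2); best=1120 via (A,nl_idx)
  {BCD}: card=480; try (D,hash)→1440, (C,hash)→1640, (C,nl_idx)→1720, (C,merge)→2000, (D,merge)→3160, (C,nl)→10000 …(+1); best=1440 via (D,hash)
  {ABC}: card=1440; try (B,hash)→2320, (A,hash)→2640, (A,merge)→3840, (A,nl_idx)→3840, (B,nl_idx)→5440, (B,merge)→6340 …(+2); best=2320 via (B,hash)
  {ABCD}: card=2880; try (A,hash)→3600, (D,hash)→4240, (A,merge)→7200, (A,nl_idx)→7680, (D,merge)→19880, (A,nl)→59040 …(+1); best=3600 via (A,hash)

cost=3600; order=B,C,D,A; methods=nl_idx,hash,hash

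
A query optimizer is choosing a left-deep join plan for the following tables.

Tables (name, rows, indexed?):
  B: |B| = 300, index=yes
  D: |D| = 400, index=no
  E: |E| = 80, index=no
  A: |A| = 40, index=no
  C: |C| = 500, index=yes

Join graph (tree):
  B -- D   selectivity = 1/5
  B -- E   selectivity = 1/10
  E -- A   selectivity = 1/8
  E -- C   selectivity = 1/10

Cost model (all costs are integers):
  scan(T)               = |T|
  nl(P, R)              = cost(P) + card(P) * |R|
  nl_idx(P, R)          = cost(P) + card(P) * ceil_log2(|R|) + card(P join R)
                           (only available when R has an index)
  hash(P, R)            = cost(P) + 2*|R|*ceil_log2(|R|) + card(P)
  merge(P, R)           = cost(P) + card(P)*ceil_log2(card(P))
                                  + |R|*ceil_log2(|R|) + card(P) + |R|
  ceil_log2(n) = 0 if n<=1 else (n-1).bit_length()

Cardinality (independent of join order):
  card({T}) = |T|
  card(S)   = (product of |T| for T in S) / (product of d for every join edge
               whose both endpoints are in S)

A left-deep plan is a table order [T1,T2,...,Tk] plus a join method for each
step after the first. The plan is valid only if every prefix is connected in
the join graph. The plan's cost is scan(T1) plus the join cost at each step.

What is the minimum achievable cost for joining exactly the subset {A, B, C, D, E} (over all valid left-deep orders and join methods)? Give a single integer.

632800

Selinger DP over subsets of {A,B,C,D,E}:
  {B}: scan cost=300, card=300
  {D}: scan cost=400, card=400
  {E}: scan cost=80, card=80
  {A}: scan cost=40, card=40
  {C}: scan cost=500, card=500
  {BD}: card=24000; try (B,hash)→6200, (D,merge)→7300, (B,merge)→7400, (D,hash)→7800, (B,nl_idx)→28000, (D,nl)→120300 …(+1); best=6200 via (B,hash)
  {BE}: card=2400; try (E,hash)→1720, (B,nl_idx)→3200, (B,merge)→3720, (E,merge)→3940, (B,hash)→5560, (B,nl)→24080 …(+1); best=1720 via (E,hash)
  {AE}: card=400; try (A,hash)→640, (E,merge)→960, (A,merge)→1000, (E,hash)→1200, (E,nl)→3240, (A,nl)→3280; best=640 via (A,hash)
  {CE}: card=4000; try (E,hash)→2120, (C,nl_idx)→4800, (C,merge)→5720, (E,merge)→6140, (C,hash)→9160, (C,nl)→40080 …(+1); best=2120 via (E,hash)
  {BDE}: card=192000; try (D,hash)→11320, (E,hash)→31320, (D,merge)→36920, (E,merge)→390840, (D,nl)→961720, (E,nl)→1926200; best=11320 via (D,hash)
  {ABE}: card=12000; try (A,hash)→4600, (B,hash)→6440, (B,merge)→7640, (B,nl_idx)→16240, (A,merge)→33200, (A,nl)→97720 …(+1); best=4600 via (A,hash)
  {BCE}: card=120000; try (B,hash)→11520, (C,hash)→13120, (C,merge)→37920, (B,merge)→57120, (C,nl_idx)→143320, (B,nl_idx)→158120 …(+2); best=11520 via (B,hash)
  {ACE}: card=20000; try (A,hash)→6600, (C,merge)→9640, (C,hash)→10040, (C,nl_idx)→24240, (A,merge)→54400, (A,nl)→162120 …(+1); best=6600 via (A,hash)
  {ABDE}: card=960000; try (D,hash)→23800, (D,merge)→188600, (A,hash)→203800, (A,merge)→3659600, (D,nl)→4804600, (A,nl)→7691320; best=23800 via (D,hash)
  {BCDE}: card=9600000; try (D,hash)→138720, (C,hash)→212320, (D,merge)→2175520, (C,merge)→3664320, (C,nl_idx)→11339320, (D,nl)→48011520 …(+1); best=138720 via (D,hash)
  {ABCE}: card=600000; try (C,hash)→25600, (B,hash)→32000, (A,hash)→132000, (C,merge)→189600, (B,merge)→329600, (C,nl_idx)→712600 …(+5); best=25600 via (C,hash)
  {ABCDE}: card=48000000; try (D,hash)→632800, (C,hash)→992800, (A,hash)→9739200, (D,merge)→12629600, (C,merge)→20188800, (C,nl_idx)→56663800 …(+4); best=632800 via (D,hash)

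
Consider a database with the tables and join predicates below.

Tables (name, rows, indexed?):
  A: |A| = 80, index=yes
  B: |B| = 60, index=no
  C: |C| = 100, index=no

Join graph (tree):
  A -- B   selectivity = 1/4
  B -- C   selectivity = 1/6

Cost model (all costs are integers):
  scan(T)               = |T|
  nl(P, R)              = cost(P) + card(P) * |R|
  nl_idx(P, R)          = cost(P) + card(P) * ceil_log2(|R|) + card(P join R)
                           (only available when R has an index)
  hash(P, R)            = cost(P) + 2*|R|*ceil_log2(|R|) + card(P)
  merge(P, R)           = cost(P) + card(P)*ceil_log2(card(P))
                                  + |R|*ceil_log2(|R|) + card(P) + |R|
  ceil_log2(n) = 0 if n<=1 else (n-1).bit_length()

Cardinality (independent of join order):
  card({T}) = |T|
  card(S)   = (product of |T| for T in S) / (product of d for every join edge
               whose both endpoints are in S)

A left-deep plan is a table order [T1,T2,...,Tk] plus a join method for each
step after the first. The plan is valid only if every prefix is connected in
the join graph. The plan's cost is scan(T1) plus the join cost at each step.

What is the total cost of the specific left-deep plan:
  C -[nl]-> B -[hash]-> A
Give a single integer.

8220

step 1: scan C: cost=100, card=100
step 2: join B via nl
    card(P join B) = 100*60/(6) = 1000
    cost = 100 + 100*60 = 6100
step 3: join A via hash
    card(P join A) = 1000*80/(4) = 20000
    cost = 6100 + 2*80*7 + 1000 = 8220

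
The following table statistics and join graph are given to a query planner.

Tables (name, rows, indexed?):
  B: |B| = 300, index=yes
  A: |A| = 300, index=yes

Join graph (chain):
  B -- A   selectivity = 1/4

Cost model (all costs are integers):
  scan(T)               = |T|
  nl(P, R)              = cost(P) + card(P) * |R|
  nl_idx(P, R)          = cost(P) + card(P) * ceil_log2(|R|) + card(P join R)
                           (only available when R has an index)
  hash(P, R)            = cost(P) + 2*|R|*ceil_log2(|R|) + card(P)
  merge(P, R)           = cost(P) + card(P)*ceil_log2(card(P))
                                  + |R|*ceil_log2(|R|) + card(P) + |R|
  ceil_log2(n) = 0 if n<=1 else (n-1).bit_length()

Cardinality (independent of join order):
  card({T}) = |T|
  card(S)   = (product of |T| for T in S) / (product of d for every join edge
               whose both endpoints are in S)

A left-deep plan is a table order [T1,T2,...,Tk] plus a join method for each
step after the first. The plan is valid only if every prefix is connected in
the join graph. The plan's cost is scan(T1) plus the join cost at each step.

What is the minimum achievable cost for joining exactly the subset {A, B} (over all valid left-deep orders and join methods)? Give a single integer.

Selinger DP over subsets of {A,B}:
  {B}: scan cost=300, card=300
  {A}: scan cost=300, card=300
  {AB}: card=22500; try (B,hash)→6000, (A,hash)→6000, (B,merge)→6300, (A,merge)→6300, (B,nl_idx)→25500, (A,nl_idx)→25500 …(+2); best=6000 via (B,hash)

6000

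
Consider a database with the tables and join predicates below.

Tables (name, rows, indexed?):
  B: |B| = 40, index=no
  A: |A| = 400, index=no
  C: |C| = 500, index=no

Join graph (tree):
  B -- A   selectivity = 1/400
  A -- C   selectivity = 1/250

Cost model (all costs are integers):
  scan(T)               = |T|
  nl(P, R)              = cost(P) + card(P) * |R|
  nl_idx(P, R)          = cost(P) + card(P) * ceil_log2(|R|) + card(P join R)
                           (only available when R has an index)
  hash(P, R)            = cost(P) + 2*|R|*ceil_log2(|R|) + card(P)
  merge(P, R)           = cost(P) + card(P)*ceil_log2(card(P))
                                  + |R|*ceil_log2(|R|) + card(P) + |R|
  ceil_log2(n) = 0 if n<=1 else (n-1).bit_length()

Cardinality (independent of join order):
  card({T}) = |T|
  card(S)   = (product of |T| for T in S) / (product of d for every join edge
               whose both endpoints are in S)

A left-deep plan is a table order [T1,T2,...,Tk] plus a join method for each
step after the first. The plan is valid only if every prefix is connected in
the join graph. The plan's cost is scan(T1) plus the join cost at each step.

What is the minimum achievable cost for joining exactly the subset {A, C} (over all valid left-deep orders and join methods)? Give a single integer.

8200

Selinger DP over subsets of {A,C}:
  {A}: scan cost=400, card=400
  {C}: scan cost=500, card=500
  {AC}: card=800; try (A,hash)→8200, (C,merge)→9400, (A,merge)→9500, (C,hash)→9800, (C,nl)→200400, (A,nl)→200500; best=8200 via (A,hash)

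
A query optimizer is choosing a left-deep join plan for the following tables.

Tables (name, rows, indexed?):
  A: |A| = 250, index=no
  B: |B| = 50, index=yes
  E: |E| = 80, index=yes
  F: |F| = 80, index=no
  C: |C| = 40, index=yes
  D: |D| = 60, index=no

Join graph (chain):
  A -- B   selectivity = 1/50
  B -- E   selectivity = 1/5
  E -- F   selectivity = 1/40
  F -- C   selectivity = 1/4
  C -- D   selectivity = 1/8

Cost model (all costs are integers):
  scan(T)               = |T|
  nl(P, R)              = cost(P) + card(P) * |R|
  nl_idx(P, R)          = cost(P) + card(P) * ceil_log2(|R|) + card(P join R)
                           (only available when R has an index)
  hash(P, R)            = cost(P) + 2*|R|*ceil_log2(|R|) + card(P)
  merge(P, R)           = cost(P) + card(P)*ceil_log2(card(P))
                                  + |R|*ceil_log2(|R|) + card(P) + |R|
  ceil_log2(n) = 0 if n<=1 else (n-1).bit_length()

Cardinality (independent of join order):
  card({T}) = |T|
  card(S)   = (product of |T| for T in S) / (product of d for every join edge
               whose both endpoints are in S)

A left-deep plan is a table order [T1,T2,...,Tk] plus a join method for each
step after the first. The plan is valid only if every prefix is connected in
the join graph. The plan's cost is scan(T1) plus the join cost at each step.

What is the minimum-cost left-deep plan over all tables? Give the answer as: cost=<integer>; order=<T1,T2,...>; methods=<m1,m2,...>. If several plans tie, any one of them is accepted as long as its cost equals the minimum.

cost=96360; order=F,E,B,A,C,D; methods=nl_idx,hash,hash,hash,hash

Selinger DP (subsets sized 1..n):
  {A}: scan cost=250, card=250
  {B}: scan cost=50, card=50
  {E}: scan cost=80, card=80
  {F}: scan cost=80, card=80
  {C}: scan cost=40, card=40
  {D}: scan cost=60, card=60
  {AB}: card=250; try (B,hash)→1100, (B,nl_idx)→2000, (A,merge)→2650, (B,merge)→2850, (A,hash)→4100, (A,nl)→12550 …(+1); best=1100 via (B,hash)
  {BE}: card=800; try (B,hash)→760, (E,merge)→1040, (B,merge)→1070, (E,nl_idx)→1200, (E,hash)→1220, (B,nl_idx)→1360 …(+2); best=760 via (B,hash)
  {EF}: card=160; try (E,nl_idx)→800, (F,hash)→1280, (E,hash)→1280, (F,merge)→1360, (E,merge)→1360, (F,nl)→6480 …(+1); best=800 via (E,nl_idx)
  {CF}: card=800; try (C,hash)→640, (F,merge)→960, (C,merge)→1000, (F,hash)→1200, (C,nl_idx)→1360, (F,nl)→3240 …(+1); best=640 via (C,hash)
  {CD}: card=300; try (C,hash)→600, (C,nl_idx)→720, (D,merge)→740, (C,merge)→760, (D,hash)→800, (D,nl)→2440 …(+1); best=600 via (C,hash)
  {ABE}: card=4000; try (E,hash)→2470, (E,merge)→3990, (A,hash)→5560, (E,nl_idx)→6850, (A,merge)→11810, (E,nl)→21100 …(+1); best=2470 via (E,hash)
  {BEF}: card=1600; try (B,hash)→1560, (B,merge)→2590, (F,hash)→2680, (B,nl_idx)→3360, (B,nl)→8800, (F,merge)→10200 …(+1); best=1560 via (B,hash)
  {CEF}: card=1600; try (C,hash)→1440, (C,merge)→2520, (E,hash)→2560, (C,nl_idx)→3360, (C,nl)→7200, (E,nl_idx)→7840 …(+2); best=1440 via (C,hash)
  {CDF}: card=6000; try (F,hash)→2020, (D,hash)→2160, (F,merge)→4240, (D,merge)→9860, (F,nl)→24600, (D,nl)→48640; best=2020 via (F,hash)
  {ABEF}: card=8000; try (A,hash)→7160, (F,hash)→7590, (A,merge)→23010, (F,merge)→55110, (F,nl)→322470, (A,nl)→401560; best=7160 via (A,hash)
  {BCEF}: card=16000; try (C,hash)→3640, (B,hash)→3640, (B,merge)→20990, (C,merge)→21040, (B,nl_idx)→27040, (C,nl_idx)→27160 …(+2); best=3640 via (C,hash)
  {CDEF}: card=12000; try (D,hash)→3760, (E,hash)→9140, (D,merge)→21060, (E,nl_idx)→56020, (E,merge)→86660, (D,nl)→97440 …(+1); best=3760 via (D,hash)
  {ABCEF}: card=80000; try (C,hash)→15640, (A,hash)→23640, (C,merge)→119440, (C,nl_idx)→135160, (A,merge)→245890, (C,nl)→327160 …(+1); best=15640 via (C,hash)
  {BCDEF}: card=120000; try (B,hash)→16360, (D,hash)→20360, (B,merge)→184110, (B,nl_idx)→195760, (D,merge)→244060, (B,nl)→603760 …(+1); best=16360 via (B,hash)
  {ABCDEF}: card=600000; try (D,hash)→96360, (A,hash)→140360, (D,merge)→1456060, (A,merge)→2178610, (D,nl)→4815640, (A,nl)→30016360; best=96360 via (D,hash)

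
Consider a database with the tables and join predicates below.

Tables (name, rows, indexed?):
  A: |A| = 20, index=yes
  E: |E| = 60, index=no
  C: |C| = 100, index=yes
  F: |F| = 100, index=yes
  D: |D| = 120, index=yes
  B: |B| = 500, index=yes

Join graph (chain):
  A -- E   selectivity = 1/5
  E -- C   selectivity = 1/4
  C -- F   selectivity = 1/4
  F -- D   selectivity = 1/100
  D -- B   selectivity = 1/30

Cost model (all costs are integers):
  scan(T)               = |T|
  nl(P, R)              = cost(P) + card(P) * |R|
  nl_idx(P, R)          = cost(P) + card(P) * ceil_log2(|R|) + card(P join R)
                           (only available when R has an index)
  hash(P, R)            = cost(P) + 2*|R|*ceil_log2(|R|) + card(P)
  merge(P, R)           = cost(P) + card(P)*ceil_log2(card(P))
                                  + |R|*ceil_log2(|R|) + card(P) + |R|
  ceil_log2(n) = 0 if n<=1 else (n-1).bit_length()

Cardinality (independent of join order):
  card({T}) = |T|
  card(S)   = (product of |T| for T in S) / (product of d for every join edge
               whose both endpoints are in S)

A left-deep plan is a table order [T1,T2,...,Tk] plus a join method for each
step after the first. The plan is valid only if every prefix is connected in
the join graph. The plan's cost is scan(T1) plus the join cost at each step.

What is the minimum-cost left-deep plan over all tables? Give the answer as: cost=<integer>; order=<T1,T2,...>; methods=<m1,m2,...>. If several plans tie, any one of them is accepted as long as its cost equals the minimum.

Selinger DP (subsets sized 1..n):
  {A}: scan cost=20, card=20
  {E}: scan cost=60, card=60
  {C}: scan cost=100, card=100
  {F}: scan cost=100, card=100
  {D}: scan cost=120, card=120
  {B}: scan cost=500, card=500
  {AE}: card=240; try (A,hash)→320, (E,merge)→560, (A,merge)→600, (A,nl_idx)→600, (E,hash)→760, (E,nl)→1220 …(+1); best=320 via (A,hash)
  {CE}: card=1500; try (E,hash)→920, (C,merge)→1280, (E,merge)→1320, (C,hash)→1520, (C,nl_idx)→1980, (C,nl)→6060 …(+1); best=920 via (E,hash)
  {CF}: card=2500; try (F,hash)→1600, (C,hash)→1600, (F,merge)→1700, (C,merge)→1700, (F,nl_idx)→3300, (C,nl_idx)→3300 …(+2); best=1600 via (F,hash)
  {DF}: card=120; try (D,nl_idx)→920, (F,nl_idx)→1080, (F,hash)→1640, (D,merge)→1860, (F,merge)→1880, (D,hash)→1880 …(+2); best=920 via (D,nl_idx)
  {BD}: card=2000; try (D,hash)→2680, (B,nl_idx)→3200, (D,nl_idx)→6000, (B,merge)→6080, (D,merge)→6460, (B,hash)→9240 …(+2); best=2680 via (D,hash)
  {ACE}: card=6000; try (C,hash)→1960, (A,hash)→2620, (C,merge)→3280, (C,nl_idx)→8000, (A,nl_idx)→14420, (A,merge)→19040 …(+2); best=1960 via (C,hash)
  {CEF}: card=37500; try (F,hash)→3820, (E,hash)→4820, (F,merge)→19720, (E,merge)→34520, (F,nl_idx)→48920, (F,nl)→150920 …(+1); best=3820 via (F,hash)
  {CDF}: card=3000; try (C,hash)→2440, (C,merge)→2680, (C,nl_idx)→4760, (D,hash)→5780, (C,nl)→12920, (D,nl_idx)→22100 …(+2); best=2440 via (C,hash)
  {BDF}: card=2000; try (B,nl_idx)→4000, (F,hash)→6080, (B,merge)→6880, (B,hash)→10040, (F,nl_idx)→18680, (F,merge)→27480 …(+2); best=4000 via (B,nl_idx)
  {ACEF}: card=150000; try (F,hash)→9360, (A,hash)→41520, (F,merge)→86760, (F,nl_idx)→193960, (A,nl_idx)→341320, (F,nl)→601960 …(+2); best=9360 via (F,hash)
  {CDEF}: card=45000; try (E,hash)→6160, (E,merge)→41860, (D,hash)→43000, (E,nl)→182440, (D,nl_idx)→311320, (D,merge)→642280 …(+1); best=6160 via (E,hash)
  {BCDF}: card=50000; try (C,hash)→7400, (B,hash)→14440, (C,merge)→28800, (B,merge)→46440, (C,nl_idx)→68000, (B,nl_idx)→79440 …(+2); best=7400 via (C,hash)
  {ACDEF}: card=180000; try (A,hash)→51360, (D,hash)→161040, (A,nl_idx)→411160, (A,merge)→771280, (A,nl)→906160, (D,nl_idx)→1239360 …(+2); best=51360 via (A,hash)
  {BCDEF}: card=750000; try (E,hash)→58120, (B,hash)→60160, (B,merge)→776160, (E,merge)→857820, (B,nl_idx)→1161160, (E,nl)→3007400 …(+1); best=58120 via (E,hash)
  {ABCDEF}: card=3000000; try (B,hash)→240360, (A,hash)→808320, (B,merge)→3476360, (B,nl_idx)→4671360, (A,nl_idx)→6808120, (A,nl)→15058120 …(+2); best=240360 via (B,hash)

cost=240360; order=F,D,C,E,A,B; methods=nl_idx,hash,hash,hash,hash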